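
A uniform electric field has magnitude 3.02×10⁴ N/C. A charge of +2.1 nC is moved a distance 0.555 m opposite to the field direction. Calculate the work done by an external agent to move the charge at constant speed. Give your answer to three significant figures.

The potential change for a displacement 0.555 m opposite to the field direction is ΔV = +Ed = 1.68×10⁴ V.
W_ext = qΔV = 3.52×10⁻⁵ J.

3.52×10⁻⁵ J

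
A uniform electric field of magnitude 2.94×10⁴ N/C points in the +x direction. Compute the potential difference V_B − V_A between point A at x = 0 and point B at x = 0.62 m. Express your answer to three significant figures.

-1.82×10⁴ V

In a uniform field, potential decreases in the direction of E: V_B − V_A = −E·Δx.
V_B − V_A = −(2.94×10⁴ V/m)(0.620 m) = -1.82×10⁴ V.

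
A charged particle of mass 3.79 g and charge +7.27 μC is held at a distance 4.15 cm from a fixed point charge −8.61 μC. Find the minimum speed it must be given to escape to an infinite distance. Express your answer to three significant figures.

84.6 m/s

To just escape, total mechanical energy must reach zero at infinity: ½mv²_min + U = 0, so ½mv²_min = −U = |kQq|/r.
|U| = |kQq|/r = (8.99×10⁹ N·m²/C²)(8.61×10⁻⁶)(7.27×10⁻⁶)/(0.0415) = 13.6 J.
v_min = √(2|U|/m) = √(2·13.6/3.79×10⁻³) = 84.6 m/s.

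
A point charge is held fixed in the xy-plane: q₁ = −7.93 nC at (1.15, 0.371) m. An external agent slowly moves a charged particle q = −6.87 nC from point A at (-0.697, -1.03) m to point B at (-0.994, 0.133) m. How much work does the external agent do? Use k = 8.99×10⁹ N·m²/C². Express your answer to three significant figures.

1.58×10⁻⁸ J

For quasistatic motion the external work equals the change in potential energy: W_ext = qΔV = q(V_B − V_A).
At A: distance to the source charge is 2.32 m; V_A = kq₁/r = -30.8 V.
At B: distance to the source charge is 2.16 m; V_B = kq₁/r = -33.0 V.
ΔV = V_B − V_A = -2.30 V.
W_ext = qΔV = (-6.87×10⁻⁹ C)(-2.30 V) = 1.58×10⁻⁸ J.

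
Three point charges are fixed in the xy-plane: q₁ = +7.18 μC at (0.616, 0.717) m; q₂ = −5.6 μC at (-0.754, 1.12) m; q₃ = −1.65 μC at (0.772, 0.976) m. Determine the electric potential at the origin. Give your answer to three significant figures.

1.91×10⁴ V

The total potential is the scalar sum of each charge's contribution, V = Σ kqᵢ/rᵢ.
Distances from the field point to each charge: r₁ = 0.945 m, r₂ = 1.35 m, r₃ = 1.24 m.
V = k[(7.18×10⁻⁶)/(0.945) + (-5.60×10⁻⁶)/(1.35) + (-1.65×10⁻⁶)/(1.24)] = 1.91×10⁴ V.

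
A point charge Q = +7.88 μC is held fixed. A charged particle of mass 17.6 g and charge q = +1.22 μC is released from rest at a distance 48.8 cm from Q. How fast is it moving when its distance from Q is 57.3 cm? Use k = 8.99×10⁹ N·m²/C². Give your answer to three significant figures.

Only the electrostatic force acts, so mechanical energy is conserved: ½mv² = U₁ − U₂ = kQq(1/r₁ − 1/r₂).
U₁ − U₂ = (8.99×10⁹ N·m²/C²)(7.88×10⁻⁶ C)(1.22×10⁻⁶ C)(1/0.488 − 1/0.573) = 0.0263 J.
v = √(2·0.0263/0.0176) = 1.73 m/s.

1.73 m/s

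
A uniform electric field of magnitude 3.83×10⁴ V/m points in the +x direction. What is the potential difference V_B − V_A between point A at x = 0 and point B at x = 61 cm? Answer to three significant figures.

-2.34×10⁴ V

In a uniform field, potential decreases in the direction of E: V_B − V_A = −E·Δx.
V_B − V_A = −(3.83×10⁴ V/m)(0.610 m) = -2.34×10⁴ V.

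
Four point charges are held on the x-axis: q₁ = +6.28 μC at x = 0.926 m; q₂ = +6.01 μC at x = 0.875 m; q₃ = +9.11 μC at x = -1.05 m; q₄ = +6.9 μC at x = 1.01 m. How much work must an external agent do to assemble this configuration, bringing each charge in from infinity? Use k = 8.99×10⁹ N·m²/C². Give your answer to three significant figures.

The work to assemble the configuration equals its total potential energy, U = Σ kqᵢqⱼ/rᵢⱼ over all pairs.
Pair separations: r₁₂ = 0.0510 m, r₁₃ = 1.98 m, r₁₄ = 0.0840 m, r₂₃ = 1.93 m, r₂₄ = 0.135 m, r₃₄ = 2.06 m.
Summing all 6 pair terms gives U = 14.8 J.

14.8 J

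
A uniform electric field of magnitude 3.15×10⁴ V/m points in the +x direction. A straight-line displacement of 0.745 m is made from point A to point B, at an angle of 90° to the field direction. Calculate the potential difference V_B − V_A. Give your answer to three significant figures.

Only the component of displacement along E changes the potential: ΔV = −E·d·cosθ.
ΔV = −(3.15×10⁴ V/m)(0.745 m)cos90° = 0 V.

0 V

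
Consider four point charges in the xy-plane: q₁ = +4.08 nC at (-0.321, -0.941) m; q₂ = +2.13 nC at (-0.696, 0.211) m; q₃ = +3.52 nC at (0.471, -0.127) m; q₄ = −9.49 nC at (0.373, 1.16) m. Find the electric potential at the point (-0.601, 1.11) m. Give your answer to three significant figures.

-29.2 V

Electric potential is a scalar, so the contributions from each charge add algebraically: V = Σ kqᵢ/rᵢ.
Distances from the field point to each charge: r₁ = 2.07 m, r₂ = 0.904 m, r₃ = 1.64 m, r₄ = 0.975 m.
V = k[(4.08×10⁻⁹)/(2.07) + (2.13×10⁻⁹)/(0.904) + (3.52×10⁻⁹)/(1.64) + (-9.49×10⁻⁹)/(0.975)] = -29.2 V.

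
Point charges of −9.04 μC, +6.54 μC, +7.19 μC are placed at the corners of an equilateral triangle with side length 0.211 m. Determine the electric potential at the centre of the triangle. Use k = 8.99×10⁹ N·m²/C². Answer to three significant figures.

3.46×10⁵ V

The total potential is the scalar sum of each charge's contribution, V = Σ kqᵢ/rᵢ.
The distance from each vertex to the centroid is a/√3 = 0.122 m.
V = k[(-9.04×10⁻⁶)/(0.122) + (6.54×10⁻⁶)/(0.122) + (7.19×10⁻⁶)/(0.122)] = 3.46×10⁵ V.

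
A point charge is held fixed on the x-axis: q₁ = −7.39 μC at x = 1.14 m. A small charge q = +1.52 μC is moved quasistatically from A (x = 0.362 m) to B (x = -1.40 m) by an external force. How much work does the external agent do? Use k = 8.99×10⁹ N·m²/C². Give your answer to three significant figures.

0.0900 J

For quasistatic motion the external work equals the change in potential energy: W_ext = qΔV = q(V_B − V_A).
At A: distance to the source charge is 0.778 m; V_A = kq₁/r = -8.54×10⁴ V.
At B: distance to the source charge is 2.54 m; V_B = kq₁/r = -2.62×10⁴ V.
ΔV = V_B − V_A = 5.92×10⁴ V.
W_ext = qΔV = (1.52×10⁻⁶ C)(5.92×10⁴ V) = 0.0900 J.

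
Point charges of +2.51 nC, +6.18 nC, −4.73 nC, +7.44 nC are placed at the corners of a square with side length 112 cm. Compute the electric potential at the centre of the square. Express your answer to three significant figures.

The total potential is the scalar sum of each charge's contribution, V = Σ kqᵢ/rᵢ.
The distance from each corner to the centre is a√2/2 = 0.792 m.
V = k[(2.51×10⁻⁹)/(0.792) + (6.18×10⁻⁹)/(0.792) + (-4.73×10⁻⁹)/(0.792) + (7.44×10⁻⁹)/(0.792)] = 129 V.

129 V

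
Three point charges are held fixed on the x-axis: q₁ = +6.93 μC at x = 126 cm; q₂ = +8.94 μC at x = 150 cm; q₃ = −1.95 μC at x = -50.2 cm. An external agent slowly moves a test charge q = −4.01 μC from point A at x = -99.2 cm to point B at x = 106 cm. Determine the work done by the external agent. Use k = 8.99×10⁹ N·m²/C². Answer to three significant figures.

For quasistatic motion the external work equals the change in potential energy: W_ext = qΔV = q(V_B − V_A).
At A: distances to the source charges are 2.25 m, 2.49 m, 0.490 m; V_A = Σ kqᵢ/rᵢ = 2.41×10⁴ V.
At B: distances to the source charges are 0.200 m, 0.440 m, 1.56 m; V_B = Σ kqᵢ/rᵢ = 4.83×10⁵ V.
ΔV = V_B − V_A = 4.59×10⁵ V.
W_ext = qΔV = (-4.01×10⁻⁶ C)(4.59×10⁵ V) = -1.84 J.

-1.84 J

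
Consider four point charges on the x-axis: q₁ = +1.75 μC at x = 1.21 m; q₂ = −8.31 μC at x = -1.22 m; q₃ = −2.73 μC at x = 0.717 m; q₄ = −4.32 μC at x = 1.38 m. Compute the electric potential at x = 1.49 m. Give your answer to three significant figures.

Electric potential is a scalar, so the contributions from each charge add algebraically: V = Σ kqᵢ/rᵢ.
Distances from the field point to each charge: r₁ = 0.280 m, r₂ = 2.71 m, r₃ = 0.773 m, r₄ = 0.110 m.
V = k[(1.75×10⁻⁶)/(0.280) + (-8.31×10⁻⁶)/(2.71) + (-2.73×10⁻⁶)/(0.773) + (-4.32×10⁻⁶)/(0.110)] = -3.56×10⁵ V.

-3.56×10⁵ V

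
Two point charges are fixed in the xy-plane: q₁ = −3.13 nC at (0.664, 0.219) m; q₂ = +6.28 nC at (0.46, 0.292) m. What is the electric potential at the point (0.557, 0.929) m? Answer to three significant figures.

Electric potential is a scalar, so the contributions from each charge add algebraically: V = Σ kqᵢ/rᵢ.
Distances from the field point to each charge: r₁ = 0.718 m, r₂ = 0.644 m.
V = k[(-3.13×10⁻⁹)/(0.718) + (6.28×10⁻⁹)/(0.644)] = 48.4 V.

48.4 V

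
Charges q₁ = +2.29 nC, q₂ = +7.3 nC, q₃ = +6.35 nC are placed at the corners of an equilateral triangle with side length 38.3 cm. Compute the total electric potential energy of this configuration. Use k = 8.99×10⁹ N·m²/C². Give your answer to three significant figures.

The assembly work is the sum of pairwise potential energies, U = Σ_{i<j} kqᵢqⱼ/rᵢⱼ.
All three pair separations equal the side length, 0.383 m.
U = (3.92×10⁻⁷) + (3.41×10⁻⁷) + (1.09×10⁻⁶) = 1.82×10⁻⁶ J.

1.82×10⁻⁶ J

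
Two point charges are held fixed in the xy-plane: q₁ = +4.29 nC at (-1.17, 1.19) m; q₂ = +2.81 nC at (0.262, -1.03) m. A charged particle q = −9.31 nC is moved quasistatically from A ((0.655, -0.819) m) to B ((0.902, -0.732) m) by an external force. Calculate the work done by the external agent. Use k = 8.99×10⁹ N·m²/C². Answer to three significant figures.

1.99×10⁻⁷ J

For quasistatic motion the external work equals the change in potential energy: W_ext = qΔV = q(V_B − V_A).
At A: distances to the source charges are 2.71 m, 0.446 m; V_A = Σ kqᵢ/rᵢ = 70.8 V.
At B: distances to the source charges are 2.83 m, 0.706 m; V_B = Σ kqᵢ/rᵢ = 49.4 V.
ΔV = V_B − V_A = -21.4 V.
W_ext = qΔV = (-9.31×10⁻⁹ C)(-21.4 V) = 1.99×10⁻⁷ J.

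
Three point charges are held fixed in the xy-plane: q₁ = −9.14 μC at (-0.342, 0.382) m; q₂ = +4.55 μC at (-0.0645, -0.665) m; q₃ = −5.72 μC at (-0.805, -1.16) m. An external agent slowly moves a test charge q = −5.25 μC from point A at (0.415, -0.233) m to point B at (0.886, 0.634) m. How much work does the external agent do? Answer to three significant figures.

For quasistatic motion the external work equals the change in potential energy: W_ext = qΔV = q(V_B − V_A).
At A: distances to the source charges are 0.975 m, 0.645 m, 1.53 m; V_A = Σ kqᵢ/rᵢ = -5.44×10⁴ V.
At B: distances to the source charges are 1.25 m, 1.61 m, 2.47 m; V_B = Σ kqᵢ/rᵢ = -6.10×10⁴ V.
ΔV = V_B − V_A = -6560 V.
W_ext = qΔV = (-5.25×10⁻⁶ C)(-6560 V) = 0.0345 J.

0.0345 J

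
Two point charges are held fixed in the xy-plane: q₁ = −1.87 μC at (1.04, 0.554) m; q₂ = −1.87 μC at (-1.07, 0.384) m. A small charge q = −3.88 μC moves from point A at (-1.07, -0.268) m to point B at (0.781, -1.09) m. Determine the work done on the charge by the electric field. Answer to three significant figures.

The work done by the electric force is W_field = −ΔU = −q(V_B − V_A) = q(V_A − V_B).
At A: distances to the source charges are 2.26 m, 0.652 m; V_A = Σ kqᵢ/rᵢ = -3.32×10⁴ V.
At B: distances to the source charges are 1.66 m, 2.37 m; V_B = Σ kqᵢ/rᵢ = -1.72×10⁴ V.
ΔV = V_B − V_A = 1.60×10⁴ V.
W_field = −qΔV = −(-3.88×10⁻⁶ C)(1.60×10⁴ V) = 0.0621 J.

0.0621 J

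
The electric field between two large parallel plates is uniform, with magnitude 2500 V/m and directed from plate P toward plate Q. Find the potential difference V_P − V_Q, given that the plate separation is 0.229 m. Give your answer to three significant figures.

572 V

In a uniform field, potential decreases in the direction of E: ΔV = −E·d for a displacement d parallel to E.
Going from Q to P is a displacement of 0.229 m opposite to the field, so V_P − V_Q = +Ed = 572 V.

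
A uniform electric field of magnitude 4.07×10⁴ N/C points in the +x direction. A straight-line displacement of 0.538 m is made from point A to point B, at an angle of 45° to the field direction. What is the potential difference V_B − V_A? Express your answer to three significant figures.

Only the component of displacement along E changes the potential: ΔV = −E·d·cosθ.
ΔV = −(4.07×10⁴ V/m)(0.538 m)cos45° = -1.55×10⁴ V.

-1.55×10⁴ V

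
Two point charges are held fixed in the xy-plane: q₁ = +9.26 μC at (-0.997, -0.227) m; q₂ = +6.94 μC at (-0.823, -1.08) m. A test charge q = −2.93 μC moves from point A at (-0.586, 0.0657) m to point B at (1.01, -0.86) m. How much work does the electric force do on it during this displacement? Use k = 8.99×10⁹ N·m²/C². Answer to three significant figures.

The work done by the electric force is W_field = −ΔU = −q(V_B − V_A) = q(V_A − V_B).
At A: distances to the source charges are 0.505 m, 1.17 m; V_A = Σ kqᵢ/rᵢ = 2.18×10⁵ V.
At B: distances to the source charges are 2.10 m, 1.85 m; V_B = Σ kqᵢ/rᵢ = 7.34×10⁴ V.
ΔV = V_B − V_A = -1.45×10⁵ V.
W_field = −qΔV = −(-2.93×10⁻⁶ C)(-1.45×10⁵ V) = -0.425 J.

-0.425 J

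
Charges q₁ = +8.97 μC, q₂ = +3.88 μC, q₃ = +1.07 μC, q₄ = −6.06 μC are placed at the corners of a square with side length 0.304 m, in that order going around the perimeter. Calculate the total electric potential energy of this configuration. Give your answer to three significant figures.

The work to assemble the configuration equals its total potential energy, U = Σ kqᵢqⱼ/rᵢⱼ over all pairs.
The four side pairs have separation 0.304 m and the two diagonal pairs 0.430 m.
Summing all 6 pair terms gives U = -0.938 J.

-0.938 J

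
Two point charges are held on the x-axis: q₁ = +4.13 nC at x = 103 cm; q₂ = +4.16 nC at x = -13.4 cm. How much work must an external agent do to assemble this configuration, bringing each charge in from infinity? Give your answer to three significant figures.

1.33×10⁻⁷ J

The assembly work is the sum of pairwise potential energies, U = Σ_{i<j} kqᵢqⱼ/rᵢⱼ.
Pair separations: r₁₂ = 1.16 m.
U = (1.33×10⁻⁷) = 1.33×10⁻⁷ J.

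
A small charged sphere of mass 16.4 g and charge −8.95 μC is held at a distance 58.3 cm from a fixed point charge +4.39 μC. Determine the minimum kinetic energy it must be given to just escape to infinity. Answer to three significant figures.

To just escape, total mechanical energy must reach zero at infinity: ½mv²_min + U = 0, so ½mv²_min = −U = |kQq|/r.
|U| = |kQq|/r = (8.99×10⁹ N·m²/C²)(4.39×10⁻⁶)(8.95×10⁻⁶)/(0.583) = 0.606 J.

0.606 J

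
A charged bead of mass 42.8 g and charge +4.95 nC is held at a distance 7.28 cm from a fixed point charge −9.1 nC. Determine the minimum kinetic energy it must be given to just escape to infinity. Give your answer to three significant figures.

5.56×10⁻⁶ J

To just escape, total mechanical energy must reach zero at infinity: ½mv²_min + U = 0, so ½mv²_min = −U = |kQq|/r.
|U| = |kQq|/r = (8.99×10⁹ N·m²/C²)(9.10×10⁻⁹)(4.95×10⁻⁹)/(0.0728) = 5.56×10⁻⁶ J.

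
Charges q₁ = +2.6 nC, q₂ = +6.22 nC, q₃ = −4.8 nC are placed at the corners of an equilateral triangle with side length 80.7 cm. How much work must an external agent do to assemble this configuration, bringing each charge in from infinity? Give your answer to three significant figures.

-2.91×10⁻⁷ J

The assembly work is the sum of pairwise potential energies, U = Σ_{i<j} kqᵢqⱼ/rᵢⱼ.
All three pair separations equal the side length, 0.807 m.
U = (1.80×10⁻⁷) + (-1.39×10⁻⁷) + (-3.33×10⁻⁷) = -2.91×10⁻⁷ J.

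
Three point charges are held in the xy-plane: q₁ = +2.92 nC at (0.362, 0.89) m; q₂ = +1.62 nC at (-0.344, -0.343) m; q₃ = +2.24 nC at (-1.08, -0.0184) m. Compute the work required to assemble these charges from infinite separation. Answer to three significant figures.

1.05×10⁻⁷ J

The work to assemble the configuration equals its total potential energy, U = Σ kqᵢqⱼ/rᵢⱼ over all pairs.
Pair separations: r₁₂ = 1.42 m, r₁₃ = 1.70 m, r₂₃ = 0.804 m.
U = (2.99×10⁻⁸) + (3.45×10⁻⁸) + (4.06×10⁻⁸) = 1.05×10⁻⁷ J.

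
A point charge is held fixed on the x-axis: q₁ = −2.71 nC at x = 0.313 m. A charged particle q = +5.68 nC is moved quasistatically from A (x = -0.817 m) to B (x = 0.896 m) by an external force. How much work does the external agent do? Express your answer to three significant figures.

For quasistatic motion the external work equals the change in potential energy: W_ext = qΔV = q(V_B − V_A).
At A: distance to the source charge is 1.13 m; V_A = kq₁/r = -21.6 V.
At B: distance to the source charge is 0.583 m; V_B = kq₁/r = -41.8 V.
ΔV = V_B − V_A = -20.2 V.
W_ext = qΔV = (5.68×10⁻⁹ C)(-20.2 V) = -1.15×10⁻⁷ J.

-1.15×10⁻⁷ J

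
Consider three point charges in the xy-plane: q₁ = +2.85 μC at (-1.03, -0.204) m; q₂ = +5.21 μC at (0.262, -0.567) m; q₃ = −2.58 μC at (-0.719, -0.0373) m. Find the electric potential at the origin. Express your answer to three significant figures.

6.72×10⁴ V

Electric potential is a scalar, so the contributions from each charge add algebraically: V = Σ kqᵢ/rᵢ.
Distances from the field point to each charge: r₁ = 1.05 m, r₂ = 0.625 m, r₃ = 0.720 m.
V = k[(2.85×10⁻⁶)/(1.05) + (5.21×10⁻⁶)/(0.625) + (-2.58×10⁻⁶)/(0.720)] = 6.72×10⁴ V.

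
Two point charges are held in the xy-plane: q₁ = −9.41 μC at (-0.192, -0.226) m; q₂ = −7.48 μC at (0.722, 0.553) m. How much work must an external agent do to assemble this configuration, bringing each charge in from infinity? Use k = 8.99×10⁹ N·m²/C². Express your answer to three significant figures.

The assembly work is the sum of pairwise potential energies, U = Σ_{i<j} kqᵢqⱼ/rᵢⱼ.
Pair separations: r₁₂ = 1.20 m.
U = (0.527) = 0.527 J.

0.527 J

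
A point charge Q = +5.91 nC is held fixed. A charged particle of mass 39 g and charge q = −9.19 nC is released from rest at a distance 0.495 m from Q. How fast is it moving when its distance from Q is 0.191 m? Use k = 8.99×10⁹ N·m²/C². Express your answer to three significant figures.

Only the electrostatic force acts, so mechanical energy is conserved: ½mv² = U₁ − U₂ = kQq(1/r₁ − 1/r₂).
U₁ − U₂ = (8.99×10⁹ N·m²/C²)(5.91×10⁻⁹ C)(-9.19×10⁻⁹ C)(1/0.495 − 1/0.191) = 1.57×10⁻⁶ J.
v = √(2·1.57×10⁻⁶/0.0390) = 8.97×10⁻³ m/s.

8.97×10⁻³ m/s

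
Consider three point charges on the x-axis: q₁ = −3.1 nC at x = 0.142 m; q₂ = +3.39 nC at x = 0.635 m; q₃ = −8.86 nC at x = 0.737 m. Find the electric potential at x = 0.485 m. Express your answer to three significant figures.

-194 V

The total potential is the scalar sum of each charge's contribution, V = Σ kqᵢ/rᵢ.
Distances from the field point to each charge: r₁ = 0.343 m, r₂ = 0.150 m, r₃ = 0.252 m.
V = k[(-3.10×10⁻⁹)/(0.343) + (3.39×10⁻⁹)/(0.150) + (-8.86×10⁻⁹)/(0.252)] = -194 V.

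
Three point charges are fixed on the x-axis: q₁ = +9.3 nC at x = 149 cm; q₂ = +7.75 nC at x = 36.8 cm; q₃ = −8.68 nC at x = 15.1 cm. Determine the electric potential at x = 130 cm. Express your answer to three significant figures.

The total potential is the scalar sum of each charge's contribution, V = Σ kqᵢ/rᵢ.
Distances from the field point to each charge: r₁ = 0.190 m, r₂ = 0.932 m, r₃ = 1.15 m.
V = k[(9.30×10⁻⁹)/(0.190) + (7.75×10⁻⁹)/(0.932) + (-8.68×10⁻⁹)/(1.15)] = 447 V.

447 V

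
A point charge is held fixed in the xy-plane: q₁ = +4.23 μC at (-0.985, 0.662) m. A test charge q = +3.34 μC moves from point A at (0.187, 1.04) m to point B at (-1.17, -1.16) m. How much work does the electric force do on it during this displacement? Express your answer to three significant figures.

The work done by the electric force is W_field = −ΔU = −q(V_B − V_A) = q(V_A − V_B).
At A: distance to the source charge is 1.23 m; V_A = kq₁/r = 3.09×10⁴ V.
At B: distance to the source charge is 1.83 m; V_B = kq₁/r = 2.08×10⁴ V.
ΔV = V_B − V_A = -1.01×10⁴ V.
W_field = −qΔV = −(3.34×10⁻⁶ C)(-1.01×10⁴ V) = 0.0338 J.

0.0338 J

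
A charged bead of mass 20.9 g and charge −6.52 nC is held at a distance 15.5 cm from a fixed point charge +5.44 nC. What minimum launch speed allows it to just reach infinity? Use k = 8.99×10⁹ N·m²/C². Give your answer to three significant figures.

To just escape, total mechanical energy must reach zero at infinity: ½mv²_min + U = 0, so ½mv²_min = −U = |kQq|/r.
|U| = |kQq|/r = (8.99×10⁹ N·m²/C²)(5.44×10⁻⁹)(6.52×10⁻⁹)/(0.155) = 2.06×10⁻⁶ J.
v_min = √(2|U|/m) = √(2·2.06×10⁻⁶/0.0209) = 0.0140 m/s.

0.0140 m/s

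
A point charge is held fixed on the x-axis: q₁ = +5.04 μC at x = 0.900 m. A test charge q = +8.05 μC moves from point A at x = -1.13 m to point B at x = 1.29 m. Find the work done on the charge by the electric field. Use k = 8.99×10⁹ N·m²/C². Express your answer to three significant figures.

The work done by the electric force is W_field = −ΔU = −q(V_B − V_A) = q(V_A − V_B).
At A: distance to the source charge is 2.03 m; V_A = kq₁/r = 2.23×10⁴ V.
At B: distance to the source charge is 0.390 m; V_B = kq₁/r = 1.16×10⁵ V.
ΔV = V_B − V_A = 9.39×10⁴ V.
W_field = −qΔV = −(8.05×10⁻⁶ C)(9.39×10⁴ V) = -0.756 J.

-0.756 J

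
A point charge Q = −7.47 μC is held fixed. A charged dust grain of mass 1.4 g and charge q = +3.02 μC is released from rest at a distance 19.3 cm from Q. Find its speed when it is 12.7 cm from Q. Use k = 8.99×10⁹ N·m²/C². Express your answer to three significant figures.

27.9 m/s

Only the electrostatic force acts, so mechanical energy is conserved: ½mv² = U₁ − U₂ = kQq(1/r₁ − 1/r₂).
U₁ − U₂ = (8.99×10⁹ N·m²/C²)(-7.47×10⁻⁶ C)(3.02×10⁻⁶ C)(1/0.193 − 1/0.127) = 0.546 J.
v = √(2·0.546/1.40×10⁻³) = 27.9 m/s.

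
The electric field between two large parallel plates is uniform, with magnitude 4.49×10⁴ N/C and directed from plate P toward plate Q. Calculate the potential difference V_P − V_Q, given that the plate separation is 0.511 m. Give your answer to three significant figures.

In a uniform field, potential decreases in the direction of E: ΔV = −E·d for a displacement d parallel to E.
Going from Q to P is a displacement of 0.511 m opposite to the field, so V_P − V_Q = +Ed = 2.29×10⁴ V.

2.29×10⁴ V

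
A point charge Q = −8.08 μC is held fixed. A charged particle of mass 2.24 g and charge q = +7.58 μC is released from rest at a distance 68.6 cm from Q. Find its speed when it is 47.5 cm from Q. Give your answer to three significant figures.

17.8 m/s

Only the electrostatic force acts, so mechanical energy is conserved: ½mv² = U₁ − U₂ = kQq(1/r₁ − 1/r₂).
U₁ − U₂ = (8.99×10⁹ N·m²/C²)(-8.08×10⁻⁶ C)(7.58×10⁻⁶ C)(1/0.686 − 1/0.475) = 0.357 J.
v = √(2·0.357/2.24×10⁻³) = 17.8 m/s.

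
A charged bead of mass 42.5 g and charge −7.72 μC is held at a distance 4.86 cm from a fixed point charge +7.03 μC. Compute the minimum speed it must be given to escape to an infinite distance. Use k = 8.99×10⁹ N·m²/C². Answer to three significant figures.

21.7 m/s

To just escape, total mechanical energy must reach zero at infinity: ½mv²_min + U = 0, so ½mv²_min = −U = |kQq|/r.
|U| = |kQq|/r = (8.99×10⁹ N·m²/C²)(7.03×10⁻⁶)(7.72×10⁻⁶)/(0.0486) = 10.0 J.
v_min = √(2|U|/m) = √(2·10.0/0.0425) = 21.7 m/s.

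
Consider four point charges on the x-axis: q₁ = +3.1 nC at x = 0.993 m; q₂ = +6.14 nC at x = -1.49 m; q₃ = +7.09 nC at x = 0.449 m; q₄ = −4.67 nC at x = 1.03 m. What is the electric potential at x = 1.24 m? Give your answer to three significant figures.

13.7 V

Electric potential is a scalar, so the contributions from each charge add algebraically: V = Σ kqᵢ/rᵢ.
Distances from the field point to each charge: r₁ = 0.247 m, r₂ = 2.73 m, r₃ = 0.791 m, r₄ = 0.210 m.
V = k[(3.10×10⁻⁹)/(0.247) + (6.14×10⁻⁹)/(2.73) + (7.09×10⁻⁹)/(0.791) + (-4.67×10⁻⁹)/(0.210)] = 13.7 V.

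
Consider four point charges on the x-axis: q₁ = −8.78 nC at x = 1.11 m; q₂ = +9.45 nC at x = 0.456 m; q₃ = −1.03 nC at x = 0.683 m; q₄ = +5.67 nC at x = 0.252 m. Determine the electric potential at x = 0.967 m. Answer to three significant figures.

The total potential is the scalar sum of each charge's contribution, V = Σ kqᵢ/rᵢ.
Distances from the field point to each charge: r₁ = 0.143 m, r₂ = 0.511 m, r₃ = 0.284 m, r₄ = 0.715 m.
V = k[(-8.78×10⁻⁹)/(0.143) + (9.45×10⁻⁹)/(0.511) + (-1.03×10⁻⁹)/(0.284) + (5.67×10⁻⁹)/(0.715)] = -347 V.

-347 V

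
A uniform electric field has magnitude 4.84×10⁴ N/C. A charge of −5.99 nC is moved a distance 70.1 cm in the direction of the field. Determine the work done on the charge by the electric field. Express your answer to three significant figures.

-2.03×10⁻⁴ J

The potential change for a displacement 70.1 cm in the direction of the field is ΔV = −Ed = -3.39×10⁴ V.
W_field = −qΔV = -2.03×10⁻⁴ J.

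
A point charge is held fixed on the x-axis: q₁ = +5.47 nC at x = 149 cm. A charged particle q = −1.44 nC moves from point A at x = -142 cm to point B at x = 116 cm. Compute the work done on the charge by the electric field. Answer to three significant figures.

1.90×10⁻⁷ J

The work done by the electric force is W_field = −ΔU = −q(V_B − V_A) = q(V_A − V_B).
At A: distance to the source charge is 2.91 m; V_A = kq₁/r = 16.9 V.
At B: distance to the source charge is 0.330 m; V_B = kq₁/r = 149 V.
ΔV = V_B − V_A = 132 V.
W_field = −qΔV = −(-1.44×10⁻⁹ C)(132 V) = 1.90×10⁻⁷ J.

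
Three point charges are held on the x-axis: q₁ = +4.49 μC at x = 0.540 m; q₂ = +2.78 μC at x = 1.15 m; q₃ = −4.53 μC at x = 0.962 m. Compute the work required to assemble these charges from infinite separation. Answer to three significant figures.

The work to assemble the configuration equals its total potential energy, U = Σ kqᵢqⱼ/rᵢⱼ over all pairs.
Pair separations: r₁₂ = 0.610 m, r₁₃ = 0.422 m, r₂₃ = 0.188 m.
U = (0.184) + (-0.433) + (-0.602) = -0.852 J.

-0.852 J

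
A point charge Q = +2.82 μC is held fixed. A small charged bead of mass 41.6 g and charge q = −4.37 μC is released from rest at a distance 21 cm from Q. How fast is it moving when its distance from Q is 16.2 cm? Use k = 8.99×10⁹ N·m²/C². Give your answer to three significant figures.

Only the electrostatic force acts, so mechanical energy is conserved: ½mv² = U₁ − U₂ = kQq(1/r₁ − 1/r₂).
U₁ − U₂ = (8.99×10⁹ N·m²/C²)(2.82×10⁻⁶ C)(-4.37×10⁻⁶ C)(1/0.210 − 1/0.162) = 0.156 J.
v = √(2·0.156/0.0416) = 2.74 m/s.

2.74 m/s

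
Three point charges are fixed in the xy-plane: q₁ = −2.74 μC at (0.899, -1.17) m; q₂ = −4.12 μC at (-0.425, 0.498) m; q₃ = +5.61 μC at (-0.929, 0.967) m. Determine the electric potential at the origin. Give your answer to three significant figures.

-3.57×10⁴ V

Electric potential is a scalar, so the contributions from each charge add algebraically: V = Σ kqᵢ/rᵢ.
Distances from the field point to each charge: r₁ = 1.48 m, r₂ = 0.655 m, r₃ = 1.34 m.
V = k[(-2.74×10⁻⁶)/(1.48) + (-4.12×10⁻⁶)/(0.655) + (5.61×10⁻⁶)/(1.34)] = -3.57×10⁴ V.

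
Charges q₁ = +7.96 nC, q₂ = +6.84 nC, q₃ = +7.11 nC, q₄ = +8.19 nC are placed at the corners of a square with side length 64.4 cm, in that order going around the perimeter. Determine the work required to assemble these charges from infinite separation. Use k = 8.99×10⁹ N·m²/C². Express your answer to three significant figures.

The assembly work is the sum of pairwise potential energies, U = Σ_{i<j} kqᵢqⱼ/rᵢⱼ.
The four side pairs have separation 0.644 m and the two diagonal pairs 0.911 m.
Summing all 6 pair terms gives U = 4.27×10⁻⁶ J.

4.27×10⁻⁶ J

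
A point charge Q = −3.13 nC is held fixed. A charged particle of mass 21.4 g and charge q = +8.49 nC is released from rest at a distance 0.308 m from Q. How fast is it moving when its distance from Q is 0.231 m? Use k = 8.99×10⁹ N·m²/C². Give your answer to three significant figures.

4.92×10⁻³ m/s

Only the electrostatic force acts, so mechanical energy is conserved: ½mv² = U₁ − U₂ = kQq(1/r₁ − 1/r₂).
U₁ − U₂ = (8.99×10⁹ N·m²/C²)(-3.13×10⁻⁹ C)(8.49×10⁻⁹ C)(1/0.308 − 1/0.231) = 2.59×10⁻⁷ J.
v = √(2·2.59×10⁻⁷/0.0214) = 4.92×10⁻³ m/s.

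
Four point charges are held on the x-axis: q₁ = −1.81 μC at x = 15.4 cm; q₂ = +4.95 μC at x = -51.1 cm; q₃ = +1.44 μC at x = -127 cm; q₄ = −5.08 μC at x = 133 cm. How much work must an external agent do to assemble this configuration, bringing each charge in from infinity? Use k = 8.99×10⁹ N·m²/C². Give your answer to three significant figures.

-0.131 J

The assembly work is the sum of pairwise potential energies, U = Σ_{i<j} kqᵢqⱼ/rᵢⱼ.
Pair separations: r₁₂ = 0.665 m, r₁₃ = 1.42 m, r₁₄ = 1.18 m, r₂₃ = 0.759 m, r₂₄ = 1.84 m, r₃₄ = 2.60 m.
Summing all 6 pair terms gives U = -0.131 J.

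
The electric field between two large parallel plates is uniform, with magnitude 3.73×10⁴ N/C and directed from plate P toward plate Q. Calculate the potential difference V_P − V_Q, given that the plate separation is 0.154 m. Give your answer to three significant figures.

In a uniform field, potential decreases in the direction of E: ΔV = −E·d for a displacement d parallel to E.
Going from Q to P is a displacement of 0.154 m opposite to the field, so V_P − V_Q = +Ed = 5740 V.

5740 V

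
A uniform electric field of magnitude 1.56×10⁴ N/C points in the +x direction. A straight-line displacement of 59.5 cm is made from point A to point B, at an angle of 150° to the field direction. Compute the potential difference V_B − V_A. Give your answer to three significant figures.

8040 V

Only the component of displacement along E changes the potential: ΔV = −E·d·cosθ.
ΔV = −(1.56×10⁴ V/m)(0.595 m)cos150° = 8040 V.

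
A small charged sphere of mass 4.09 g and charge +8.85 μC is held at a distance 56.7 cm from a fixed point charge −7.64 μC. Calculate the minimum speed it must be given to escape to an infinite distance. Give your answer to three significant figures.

To just escape, total mechanical energy must reach zero at infinity: ½mv²_min + U = 0, so ½mv²_min = −U = |kQq|/r.
|U| = |kQq|/r = (8.99×10⁹ N·m²/C²)(7.64×10⁻⁶)(8.85×10⁻⁶)/(0.567) = 1.07 J.
v_min = √(2|U|/m) = √(2·1.07/4.09×10⁻³) = 22.9 m/s.

22.9 m/s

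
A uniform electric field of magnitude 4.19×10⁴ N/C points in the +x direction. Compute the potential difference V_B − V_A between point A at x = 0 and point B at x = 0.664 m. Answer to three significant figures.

-2.78×10⁴ V

In a uniform field, potential decreases in the direction of E: V_B − V_A = −E·Δx.
V_B − V_A = −(4.19×10⁴ V/m)(0.664 m) = -2.78×10⁴ V.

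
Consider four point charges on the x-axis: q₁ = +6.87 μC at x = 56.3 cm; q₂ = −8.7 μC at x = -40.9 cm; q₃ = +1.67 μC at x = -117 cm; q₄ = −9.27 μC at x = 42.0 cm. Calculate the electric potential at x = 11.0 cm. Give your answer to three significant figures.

The total potential is the scalar sum of each charge's contribution, V = Σ kqᵢ/rᵢ.
Distances from the field point to each charge: r₁ = 0.453 m, r₂ = 0.519 m, r₃ = 1.28 m, r₄ = 0.310 m.
V = k[(6.87×10⁻⁶)/(0.453) + (-8.70×10⁻⁶)/(0.519) + (1.67×10⁻⁶)/(1.28) + (-9.27×10⁻⁶)/(0.310)] = -2.71×10⁵ V.

-2.71×10⁵ V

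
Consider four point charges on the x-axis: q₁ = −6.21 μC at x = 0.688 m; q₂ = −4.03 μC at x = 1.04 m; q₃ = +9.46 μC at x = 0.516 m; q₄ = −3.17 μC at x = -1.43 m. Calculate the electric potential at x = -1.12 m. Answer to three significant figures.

The total potential is the scalar sum of each charge's contribution, V = Σ kqᵢ/rᵢ.
Distances from the field point to each charge: r₁ = 1.81 m, r₂ = 2.16 m, r₃ = 1.64 m, r₄ = 0.310 m.
V = k[(-6.21×10⁻⁶)/(1.81) + (-4.03×10⁻⁶)/(2.16) + (9.46×10⁻⁶)/(1.64) + (-3.17×10⁻⁶)/(0.310)] = -8.76×10⁴ V.

-8.76×10⁴ V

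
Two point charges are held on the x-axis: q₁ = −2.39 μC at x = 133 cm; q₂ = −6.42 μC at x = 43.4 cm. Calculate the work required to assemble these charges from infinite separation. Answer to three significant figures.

0.154 J

The assembly work is the sum of pairwise potential energies, U = Σ_{i<j} kqᵢqⱼ/rᵢⱼ.
Pair separations: r₁₂ = 0.896 m.
U = (0.154) = 0.154 J.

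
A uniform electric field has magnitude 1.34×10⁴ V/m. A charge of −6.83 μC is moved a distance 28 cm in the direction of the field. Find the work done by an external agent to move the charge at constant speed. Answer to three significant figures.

0.0256 J

The potential change for a displacement 28 cm in the direction of the field is ΔV = −Ed = -3750 V.
W_ext = qΔV = 0.0256 J.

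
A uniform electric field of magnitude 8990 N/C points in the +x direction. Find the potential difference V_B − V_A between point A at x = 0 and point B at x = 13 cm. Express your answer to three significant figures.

In a uniform field, potential decreases in the direction of E: V_B − V_A = −E·Δx.
V_B − V_A = −(8990 V/m)(0.130 m) = -1170 V.

-1170 V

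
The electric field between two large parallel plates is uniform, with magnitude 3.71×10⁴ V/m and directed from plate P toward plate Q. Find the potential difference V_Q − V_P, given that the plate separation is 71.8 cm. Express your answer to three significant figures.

In a uniform field, potential decreases in the direction of E: ΔV = −E·d for a displacement d parallel to E.
Going from P to Q is a displacement of 71.8 cm along the field, so V_Q − V_P = −Ed = -2.66×10⁴ V.

-2.66×10⁴ V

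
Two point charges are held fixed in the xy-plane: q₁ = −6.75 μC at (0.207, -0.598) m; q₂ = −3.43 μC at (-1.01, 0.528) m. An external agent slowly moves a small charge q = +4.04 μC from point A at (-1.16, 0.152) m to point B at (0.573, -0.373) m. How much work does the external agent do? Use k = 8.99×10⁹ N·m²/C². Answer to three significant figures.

For quasistatic motion the external work equals the change in potential energy: W_ext = qΔV = q(V_B − V_A).
At A: distances to the source charges are 1.56 m, 0.405 m; V_A = Σ kqᵢ/rᵢ = -1.15×10⁵ V.
At B: distances to the source charges are 0.430 m, 1.82 m; V_B = Σ kqᵢ/rᵢ = -1.58×10⁵ V.
ΔV = V_B − V_A = -4.31×10⁴ V.
W_ext = qΔV = (4.04×10⁻⁶ C)(-4.31×10⁴ V) = -0.174 J.

-0.174 J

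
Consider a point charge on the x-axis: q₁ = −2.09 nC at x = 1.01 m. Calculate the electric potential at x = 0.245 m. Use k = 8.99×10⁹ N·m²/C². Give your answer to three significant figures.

-24.6 V

Electric potential is a scalar, so the contributions from each charge add algebraically: V = Σ kqᵢ/rᵢ.
V = k[(-2.09×10⁻⁹)/(0.765)] = -24.6 V.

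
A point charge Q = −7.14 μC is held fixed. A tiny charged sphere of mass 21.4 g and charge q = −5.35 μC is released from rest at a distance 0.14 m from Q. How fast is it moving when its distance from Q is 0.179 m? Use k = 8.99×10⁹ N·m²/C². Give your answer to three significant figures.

7.07 m/s

Only the electrostatic force acts, so mechanical energy is conserved: ½mv² = U₁ − U₂ = kQq(1/r₁ − 1/r₂).
U₁ − U₂ = (8.99×10⁹ N·m²/C²)(-7.14×10⁻⁶ C)(-5.35×10⁻⁶ C)(1/0.140 − 1/0.179) = 0.534 J.
v = √(2·0.534/0.0214) = 7.07 m/s.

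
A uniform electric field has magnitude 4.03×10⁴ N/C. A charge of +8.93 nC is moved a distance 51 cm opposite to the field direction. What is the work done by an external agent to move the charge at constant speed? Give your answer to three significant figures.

1.84×10⁻⁴ J

The potential change for a displacement 51 cm opposite to the field direction is ΔV = +Ed = 2.06×10⁴ V.
W_ext = qΔV = 1.84×10⁻⁴ J.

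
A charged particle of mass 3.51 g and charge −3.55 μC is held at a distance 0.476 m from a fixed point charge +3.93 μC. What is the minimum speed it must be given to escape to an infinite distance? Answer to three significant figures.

12.3 m/s

To just escape, total mechanical energy must reach zero at infinity: ½mv²_min + U = 0, so ½mv²_min = −U = |kQq|/r.
|U| = |kQq|/r = (8.99×10⁹ N·m²/C²)(3.93×10⁻⁶)(3.55×10⁻⁶)/(0.476) = 0.263 J.
v_min = √(2|U|/m) = √(2·0.263/3.51×10⁻³) = 12.3 m/s.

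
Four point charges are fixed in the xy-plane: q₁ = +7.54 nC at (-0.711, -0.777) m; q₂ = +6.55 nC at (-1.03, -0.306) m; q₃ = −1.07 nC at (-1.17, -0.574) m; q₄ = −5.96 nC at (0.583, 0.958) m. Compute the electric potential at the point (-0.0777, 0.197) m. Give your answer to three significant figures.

The total potential is the scalar sum of each charge's contribution, V = Σ kqᵢ/rᵢ.
Distances from the field point to each charge: r₁ = 1.16 m, r₂ = 1.08 m, r₃ = 1.34 m, r₄ = 1.01 m.
V = k[(7.54×10⁻⁹)/(1.16) + (6.55×10⁻⁹)/(1.08) + (-1.07×10⁻⁹)/(1.34) + (-5.96×10⁻⁹)/(1.01)] = 52.7 V.

52.7 V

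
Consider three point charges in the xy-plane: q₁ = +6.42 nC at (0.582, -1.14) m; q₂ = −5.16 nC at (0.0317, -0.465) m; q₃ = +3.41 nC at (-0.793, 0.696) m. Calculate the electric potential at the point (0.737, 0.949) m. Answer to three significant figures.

Electric potential is a scalar, so the contributions from each charge add algebraically: V = Σ kqᵢ/rᵢ.
Distances from the field point to each charge: r₁ = 2.09 m, r₂ = 1.58 m, r₃ = 1.55 m.
V = k[(6.42×10⁻⁹)/(2.09) + (-5.16×10⁻⁹)/(1.58) + (3.41×10⁻⁹)/(1.55)] = 18.0 V.

18.0 V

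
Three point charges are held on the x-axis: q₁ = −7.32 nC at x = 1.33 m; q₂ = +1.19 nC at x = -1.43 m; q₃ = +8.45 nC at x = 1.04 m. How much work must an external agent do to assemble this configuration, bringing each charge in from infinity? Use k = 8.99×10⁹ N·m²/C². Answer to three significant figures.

-1.91×10⁻⁶ J

The assembly work is the sum of pairwise potential energies, U = Σ_{i<j} kqᵢqⱼ/rᵢⱼ.
Pair separations: r₁₂ = 2.76 m, r₁₃ = 0.290 m, r₂₃ = 2.47 m.
U = (-2.84×10⁻⁸) + (-1.92×10⁻⁶) + (3.66×10⁻⁸) = -1.91×10⁻⁶ J.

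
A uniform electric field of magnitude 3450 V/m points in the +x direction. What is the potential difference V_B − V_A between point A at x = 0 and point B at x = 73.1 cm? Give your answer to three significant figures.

-2520 V

In a uniform field, potential decreases in the direction of E: V_B − V_A = −E·Δx.
V_B − V_A = −(3450 V/m)(0.731 m) = -2520 V.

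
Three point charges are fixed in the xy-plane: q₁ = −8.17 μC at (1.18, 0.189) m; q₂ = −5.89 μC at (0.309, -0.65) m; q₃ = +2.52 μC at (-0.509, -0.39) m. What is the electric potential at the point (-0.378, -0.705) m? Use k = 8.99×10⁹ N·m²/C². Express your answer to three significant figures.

-5.13×10⁴ V

The total potential is the scalar sum of each charge's contribution, V = Σ kqᵢ/rᵢ.
Distances from the field point to each charge: r₁ = 1.80 m, r₂ = 0.689 m, r₃ = 0.341 m.
V = k[(-8.17×10⁻⁶)/(1.80) + (-5.89×10⁻⁶)/(0.689) + (2.52×10⁻⁶)/(0.341)] = -5.13×10⁴ V.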